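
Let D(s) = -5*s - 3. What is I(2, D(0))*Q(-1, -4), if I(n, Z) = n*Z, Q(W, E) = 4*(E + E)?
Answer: 192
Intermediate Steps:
D(s) = -3 - 5*s
Q(W, E) = 8*E (Q(W, E) = 4*(2*E) = 8*E)
I(n, Z) = Z*n
I(2, D(0))*Q(-1, -4) = ((-3 - 5*0)*2)*(8*(-4)) = ((-3 + 0)*2)*(-32) = -3*2*(-32) = -6*(-32) = 192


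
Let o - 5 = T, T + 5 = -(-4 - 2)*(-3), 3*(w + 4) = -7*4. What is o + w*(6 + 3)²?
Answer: -1098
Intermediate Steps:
w = -40/3 (w = -4 + (-7*4)/3 = -4 + (⅓)*(-28) = -4 - 28/3 = -40/3 ≈ -13.333)
T = -23 (T = -5 - (-4 - 2)*(-3) = -5 - 1*(-6)*(-3) = -5 + 6*(-3) = -5 - 18 = -23)
o = -18 (o = 5 - 23 = -18)
o + w*(6 + 3)² = -18 - 40*(6 + 3)²/3 = -18 - 40/3*9² = -18 - 40/3*81 = -18 - 1080 = -1098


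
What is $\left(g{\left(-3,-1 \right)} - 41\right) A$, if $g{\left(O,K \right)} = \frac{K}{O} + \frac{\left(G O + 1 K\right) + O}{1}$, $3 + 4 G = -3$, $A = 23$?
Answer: $- \frac{5543}{6} \approx -923.83$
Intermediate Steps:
$G = - \frac{3}{2}$ ($G = - \frac{3}{4} + \frac{1}{4} \left(-3\right) = - \frac{3}{4} - \frac{3}{4} = - \frac{3}{2} \approx -1.5$)
$g{\left(O,K \right)} = K - \frac{O}{2} + \frac{K}{O}$ ($g{\left(O,K \right)} = \frac{K}{O} + \frac{\left(- \frac{3 O}{2} + 1 K\right) + O}{1} = \frac{K}{O} + \left(\left(- \frac{3 O}{2} + K\right) + O\right) 1 = \frac{K}{O} + \left(\left(K - \frac{3 O}{2}\right) + O\right) 1 = \frac{K}{O} + \left(K - \frac{O}{2}\right) 1 = \frac{K}{O} + \left(K - \frac{O}{2}\right) = K - \frac{O}{2} + \frac{K}{O}$)
$\left(g{\left(-3,-1 \right)} - 41\right) A = \left(\left(-1 - - \frac{3}{2} - \frac{1}{-3}\right) - 41\right) 23 = \left(\left(-1 + \frac{3}{2} - - \frac{1}{3}\right) - 41\right) 23 = \left(\left(-1 + \frac{3}{2} + \frac{1}{3}\right) - 41\right) 23 = \left(\frac{5}{6} - 41\right) 23 = \left(- \frac{241}{6}\right) 23 = - \frac{5543}{6}$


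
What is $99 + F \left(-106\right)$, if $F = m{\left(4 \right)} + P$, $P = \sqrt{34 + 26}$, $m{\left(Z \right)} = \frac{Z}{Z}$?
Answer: $-7 - 212 \sqrt{15} \approx -828.07$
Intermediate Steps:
$m{\left(Z \right)} = 1$
$P = 2 \sqrt{15}$ ($P = \sqrt{60} = 2 \sqrt{15} \approx 7.746$)
$F = 1 + 2 \sqrt{15} \approx 8.746$
$99 + F \left(-106\right) = 99 + \left(1 + 2 \sqrt{15}\right) \left(-106\right) = 99 - \left(106 + 212 \sqrt{15}\right) = -7 - 212 \sqrt{15}$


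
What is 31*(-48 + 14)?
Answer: -1054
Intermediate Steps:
31*(-48 + 14) = 31*(-34) = -1054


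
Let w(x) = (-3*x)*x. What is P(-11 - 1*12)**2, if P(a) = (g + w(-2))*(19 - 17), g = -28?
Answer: 6400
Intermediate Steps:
w(x) = -3*x**2
P(a) = -80 (P(a) = (-28 - 3*(-2)**2)*(19 - 17) = (-28 - 3*4)*2 = (-28 - 12)*2 = -40*2 = -80)
P(-11 - 1*12)**2 = (-80)**2 = 6400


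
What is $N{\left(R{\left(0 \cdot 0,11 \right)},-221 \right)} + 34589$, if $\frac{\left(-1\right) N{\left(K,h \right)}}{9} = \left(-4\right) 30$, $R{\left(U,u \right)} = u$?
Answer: $35669$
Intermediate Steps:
$N{\left(K,h \right)} = 1080$ ($N{\left(K,h \right)} = - 9 \left(\left(-4\right) 30\right) = \left(-9\right) \left(-120\right) = 1080$)
$N{\left(R{\left(0 \cdot 0,11 \right)},-221 \right)} + 34589 = 1080 + 34589 = 35669$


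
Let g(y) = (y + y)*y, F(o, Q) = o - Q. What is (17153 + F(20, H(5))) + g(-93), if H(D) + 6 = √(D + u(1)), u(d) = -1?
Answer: 34475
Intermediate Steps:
H(D) = -6 + √(-1 + D) (H(D) = -6 + √(D - 1) = -6 + √(-1 + D))
g(y) = 2*y² (g(y) = (2*y)*y = 2*y²)
(17153 + F(20, H(5))) + g(-93) = (17153 + (20 - (-6 + √(-1 + 5)))) + 2*(-93)² = (17153 + (20 - (-6 + √4))) + 2*8649 = (17153 + (20 - (-6 + 2))) + 17298 = (17153 + (20 - 1*(-4))) + 17298 = (17153 + (20 + 4)) + 17298 = (17153 + 24) + 17298 = 17177 + 17298 = 34475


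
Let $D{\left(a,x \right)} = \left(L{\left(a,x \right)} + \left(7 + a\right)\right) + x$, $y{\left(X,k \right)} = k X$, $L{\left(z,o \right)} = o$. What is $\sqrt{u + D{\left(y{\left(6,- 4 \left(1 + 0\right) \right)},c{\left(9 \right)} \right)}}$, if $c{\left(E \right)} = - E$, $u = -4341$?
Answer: $2 i \sqrt{1094} \approx 66.151 i$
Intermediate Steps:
$y{\left(X,k \right)} = X k$
$D{\left(a,x \right)} = 7 + a + 2 x$ ($D{\left(a,x \right)} = \left(x + \left(7 + a\right)\right) + x = \left(7 + a + x\right) + x = 7 + a + 2 x$)
$\sqrt{u + D{\left(y{\left(6,- 4 \left(1 + 0\right) \right)},c{\left(9 \right)} \right)}} = \sqrt{-4341 + \left(7 + 6 \left(- 4 \left(1 + 0\right)\right) + 2 \left(\left(-1\right) 9\right)\right)} = \sqrt{-4341 + \left(7 + 6 \left(\left(-4\right) 1\right) + 2 \left(-9\right)\right)} = \sqrt{-4341 + \left(7 + 6 \left(-4\right) - 18\right)} = \sqrt{-4341 - 35} = \sqrt{-4376} = 2 i \sqrt{1094}$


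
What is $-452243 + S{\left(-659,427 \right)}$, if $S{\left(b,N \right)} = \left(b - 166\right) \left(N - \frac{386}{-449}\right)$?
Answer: $- \frac{361547032}{449} \approx -8.0523 \cdot 10^{5}$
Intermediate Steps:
$S{\left(b,N \right)} = \left(-166 + b\right) \left(\frac{386}{449} + N\right)$ ($S{\left(b,N \right)} = \left(-166 + b\right) \left(N - - \frac{386}{449}\right) = \left(-166 + b\right) \left(N + \frac{386}{449}\right) = \left(-166 + b\right) \left(\frac{386}{449} + N\right)$)
$-452243 + S{\left(-659,427 \right)} = -452243 + \left(- \frac{64076}{449} - 70882 + \frac{386}{449} \left(-659\right) + 427 \left(-659\right)\right) = -452243 - \frac{158489925}{449} = - \frac{361547032}{449}$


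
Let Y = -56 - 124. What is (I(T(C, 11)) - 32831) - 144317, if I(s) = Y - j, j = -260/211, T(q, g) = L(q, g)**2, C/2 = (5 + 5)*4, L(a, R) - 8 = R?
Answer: -37415948/211 ≈ -1.7733e+5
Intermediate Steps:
Y = -180
L(a, R) = 8 + R
C = 80 (C = 2*((5 + 5)*4) = 2*(10*4) = 2*40 = 80)
T(q, g) = (8 + g)**2
j = -260/211 (j = -260*1/211 = -260/211 ≈ -1.2322)
I(s) = -37720/211 (I(s) = -180 - 1*(-260/211) = -180 + 260/211 = -37720/211)
(I(T(C, 11)) - 32831) - 144317 = (-37720/211 - 32831) - 144317 = -6965061/211 - 144317 = -37415948/211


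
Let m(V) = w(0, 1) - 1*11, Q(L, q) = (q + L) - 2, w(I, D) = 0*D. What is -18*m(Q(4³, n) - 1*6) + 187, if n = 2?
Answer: 385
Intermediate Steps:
w(I, D) = 0
Q(L, q) = -2 + L + q (Q(L, q) = (L + q) - 2 = -2 + L + q)
m(V) = -11 (m(V) = 0 - 1*11 = 0 - 11 = -11)
-18*m(Q(4³, n) - 1*6) + 187 = -18*(-11) + 187 = 198 + 187 = 385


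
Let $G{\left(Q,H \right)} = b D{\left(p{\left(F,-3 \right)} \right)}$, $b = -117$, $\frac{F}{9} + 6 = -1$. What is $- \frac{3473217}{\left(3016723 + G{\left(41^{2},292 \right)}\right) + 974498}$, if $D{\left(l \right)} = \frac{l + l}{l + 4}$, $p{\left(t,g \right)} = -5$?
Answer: $- \frac{385913}{443339} \approx -0.87047$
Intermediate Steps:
$F = -63$ ($F = -54 + 9 \left(-1\right) = -54 - 9 = -63$)
$D{\left(l \right)} = \frac{2 l}{4 + l}$
$G{\left(Q,H \right)} = -1170$ ($G{\left(Q,H \right)} = - 117 \cdot 2 \left(-5\right) \frac{1}{4 - 5} = - 117 \cdot 2 \left(-5\right) \frac{1}{-1} = - 117 \cdot 2 \left(-5\right) \left(-1\right) = \left(-117\right) 10 = -1170$)
$- \frac{3473217}{\left(3016723 + G{\left(41^{2},292 \right)}\right) + 974498} = - \frac{3473217}{\left(3016723 - 1170\right) + 974498} = - \frac{3473217}{3015553 + 974498} = - \frac{3473217}{3990051} = \left(-3473217\right) \frac{1}{3990051} = - \frac{385913}{443339}$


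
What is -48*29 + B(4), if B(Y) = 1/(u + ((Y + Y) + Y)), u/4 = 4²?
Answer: -105791/76 ≈ -1392.0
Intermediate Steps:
u = 64 (u = 4*4² = 4*16 = 64)
B(Y) = 1/(64 + 3*Y) (B(Y) = 1/(64 + ((Y + Y) + Y)) = 1/(64 + (2*Y + Y)) = 1/(64 + 3*Y))
-48*29 + B(4) = -48*29 + 1/(64 + 3*4) = -1392 + 1/(64 + 12) = -1392 + 1/76 = -105791/76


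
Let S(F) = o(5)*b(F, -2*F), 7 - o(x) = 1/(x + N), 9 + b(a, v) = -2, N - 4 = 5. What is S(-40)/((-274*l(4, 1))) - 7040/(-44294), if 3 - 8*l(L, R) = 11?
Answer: -10128129/84955892 ≈ -0.11922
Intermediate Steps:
N = 9 (N = 4 + 5 = 9)
l(L, R) = -1 (l(L, R) = 3/8 - ⅛*11 = 3/8 - 11/8 = -1)
b(a, v) = -11 (b(a, v) = -9 - 2 = -11)
o(x) = 7 - 1/(9 + x) (o(x) = 7 - 1/(x + 9) = 7 - 1/(9 + x))
S(F) = -1067/14 (S(F) = ((62 + 7*5)/(9 + 5))*(-11) = ((62 + 35)/14)*(-11) = ((1/14)*97)*(-11) = (97/14)*(-11) = -1067/14)
S(-40)/((-274*l(4, 1))) - 7040/(-44294) = -1067/(14*((-274*(-1)))) - 7040/(-44294) = -1067/14/274 - 7040*(-1/44294) = -1067/14*1/274 + 3520/22147 = -1067/3836 + 3520/22147 = -10128129/84955892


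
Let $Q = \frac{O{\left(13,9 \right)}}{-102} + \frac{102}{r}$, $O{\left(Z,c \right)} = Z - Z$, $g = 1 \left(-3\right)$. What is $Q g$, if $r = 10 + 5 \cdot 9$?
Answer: $- \frac{306}{55} \approx -5.5636$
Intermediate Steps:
$g = -3$
$r = 55$ ($r = 10 + 45 = 55$)
$O{\left(Z,c \right)} = 0$
$Q = \frac{102}{55}$ ($Q = \frac{0}{-102} + \frac{102}{55} = 0 \left(- \frac{1}{102}\right) + 102 \cdot \frac{1}{55} = 0 + \frac{102}{55} = \frac{102}{55} \approx 1.8545$)
$Q g = \frac{102}{55} \left(-3\right) = - \frac{306}{55}$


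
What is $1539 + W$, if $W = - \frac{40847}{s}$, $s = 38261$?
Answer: $\frac{58842832}{38261} \approx 1537.9$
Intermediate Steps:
$W = - \frac{40847}{38261} \approx -1.0676$
$1539 + W = 1539 - \frac{40847}{38261} = \frac{58842832}{38261}$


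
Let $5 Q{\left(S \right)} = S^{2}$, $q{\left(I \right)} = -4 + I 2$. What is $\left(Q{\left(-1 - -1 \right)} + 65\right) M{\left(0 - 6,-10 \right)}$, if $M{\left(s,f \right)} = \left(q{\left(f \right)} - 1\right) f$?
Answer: $16250$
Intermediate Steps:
$q{\left(I \right)} = -4 + 2 I$
$M{\left(s,f \right)} = f \left(-5 + 2 f\right)$ ($M{\left(s,f \right)} = \left(\left(-4 + 2 f\right) - 1\right) f = \left(-5 + 2 f\right) f = f \left(-5 + 2 f\right)$)
$Q{\left(S \right)} = \frac{S^{2}}{5}$
$\left(Q{\left(-1 - -1 \right)} + 65\right) M{\left(0 - 6,-10 \right)} = \left(\frac{\left(-1 - -1\right)^{2}}{5} + 65\right) \left(- 10 \left(-5 + 2 \left(-10\right)\right)\right) = \left(\frac{\left(-1 + 1\right)^{2}}{5} + 65\right) \left(- 10 \left(-5 - 20\right)\right) = \left(\frac{0^{2}}{5} + 65\right) \left(\left(-10\right) \left(-25\right)\right) = \left(\frac{1}{5} \cdot 0 + 65\right) 250 = \left(0 + 65\right) 250 = 65 \cdot 250 = 16250$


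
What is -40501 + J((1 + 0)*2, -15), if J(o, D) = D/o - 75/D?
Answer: -81007/2 ≈ -40504.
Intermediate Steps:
J(o, D) = -75/D + D/o
-40501 + J((1 + 0)*2, -15) = -40501 + (-75/(-15) - 15*1/(2*(1 + 0))) = -40501 + (-75*(-1/15) - 15/(1*2)) = -40501 + (5 - 15/2) = -40501 - 5/2 = -81007/2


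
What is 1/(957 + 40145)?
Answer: 1/41102 ≈ 2.4330e-5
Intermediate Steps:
1/(957 + 40145) = 1/41102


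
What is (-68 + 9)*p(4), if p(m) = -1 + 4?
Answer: -177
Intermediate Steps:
p(m) = 3
(-68 + 9)*p(4) = (-68 + 9)*3 = -59*3 = -177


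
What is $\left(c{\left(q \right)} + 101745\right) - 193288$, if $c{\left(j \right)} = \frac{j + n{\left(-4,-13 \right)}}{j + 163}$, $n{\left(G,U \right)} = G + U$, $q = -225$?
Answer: $- \frac{2837712}{31} \approx -91539.0$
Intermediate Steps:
$c{\left(j \right)} = \frac{-17 + j}{163 + j}$ ($c{\left(j \right)} = \frac{j - 17}{j + 163} = \frac{j - 17}{163 + j} = \frac{-17 + j}{163 + j}$)
$\left(c{\left(q \right)} + 101745\right) - 193288 = \left(\frac{-17 - 225}{163 - 225} + 101745\right) - 193288 = \left(\frac{1}{-62} \left(-242\right) + 101745\right) - 193288 = \left(\left(- \frac{1}{62}\right) \left(-242\right) + 101745\right) - 193288 = \left(\frac{121}{31} + 101745\right) - 193288 = \frac{3154216}{31} - 193288 = - \frac{2837712}{31}$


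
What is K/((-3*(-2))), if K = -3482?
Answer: -1741/3 ≈ -580.33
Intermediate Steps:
K/((-3*(-2))) = -3482/((-3*(-2))) = -3482/6 = -3482*1/6 = -1741/3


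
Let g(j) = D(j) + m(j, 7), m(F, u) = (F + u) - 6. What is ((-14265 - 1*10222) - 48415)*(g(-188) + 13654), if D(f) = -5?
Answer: -981406724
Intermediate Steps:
m(F, u) = -6 + F + u
g(j) = -4 + j (g(j) = -5 + (-6 + j + 7) = -5 + (1 + j) = -4 + j)
((-14265 - 1*10222) - 48415)*(g(-188) + 13654) = ((-14265 - 1*10222) - 48415)*((-4 - 188) + 13654) = ((-14265 - 10222) - 48415)*(-192 + 13654) = (-24487 - 48415)*13462 = -72902*13462 = -981406724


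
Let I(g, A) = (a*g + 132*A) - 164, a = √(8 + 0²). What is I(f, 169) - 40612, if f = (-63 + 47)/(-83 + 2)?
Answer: -18468 + 32*√2/81 ≈ -18467.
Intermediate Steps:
f = 16/81 (f = -16/(-81) = -16*(-1/81) = 16/81 ≈ 0.19753)
a = 2*√2 (a = √(8 + 0) = √8 = 2*√2 ≈ 2.8284)
I(g, A) = -164 + 132*A + 2*g*√2 (I(g, A) = ((2*√2)*g + 132*A) - 164 = (2*g*√2 + 132*A) - 164 = (132*A + 2*g*√2) - 164 = -164 + 132*A + 2*g*√2)
I(f, 169) - 40612 = (-164 + 132*169 + 2*(16/81)*√2) - 40612 = (-164 + 22308 + 32*√2/81) - 40612 = (22144 + 32*√2/81) - 40612 = -18468 + 32*√2/81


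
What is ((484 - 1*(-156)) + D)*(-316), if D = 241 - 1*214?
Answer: -210772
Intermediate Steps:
D = 27 (D = 241 - 214 = 27)
((484 - 1*(-156)) + D)*(-316) = ((484 - 1*(-156)) + 27)*(-316) = ((484 + 156) + 27)*(-316) = (640 + 27)*(-316) = 667*(-316) = -210772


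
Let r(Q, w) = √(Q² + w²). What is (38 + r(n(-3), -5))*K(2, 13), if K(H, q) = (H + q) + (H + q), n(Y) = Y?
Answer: 1140 + 30*√34 ≈ 1314.9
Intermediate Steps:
K(H, q) = 2*H + 2*q
(38 + r(n(-3), -5))*K(2, 13) = (38 + √((-3)² + (-5)²))*(2*2 + 2*13) = (38 + √(9 + 25))*(4 + 26) = (38 + √34)*30 = 1140 + 30*√34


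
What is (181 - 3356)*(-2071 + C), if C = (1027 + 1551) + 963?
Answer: -4667250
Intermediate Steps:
C = 3541 (C = 2578 + 963 = 3541)
(181 - 3356)*(-2071 + C) = (181 - 3356)*(-2071 + 3541) = -3175*1470 = -4667250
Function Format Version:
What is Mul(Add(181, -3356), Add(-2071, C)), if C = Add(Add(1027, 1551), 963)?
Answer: -4667250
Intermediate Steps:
C = 3541 (C = Add(2578, 963) = 3541)
Mul(Add(181, -3356), Add(-2071, C)) = Mul(Add(181, -3356), Add(-2071, 3541)) = Mul(-3175, 1470) = -4667250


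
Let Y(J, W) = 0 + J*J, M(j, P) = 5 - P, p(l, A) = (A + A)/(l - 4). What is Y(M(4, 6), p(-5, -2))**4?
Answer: 1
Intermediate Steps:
p(l, A) = 2*A/(-4 + l) (p(l, A) = (2*A)/(-4 + l) = 2*A/(-4 + l))
Y(J, W) = J**2 (Y(J, W) = 0 + J**2 = J**2)
Y(M(4, 6), p(-5, -2))**4 = ((5 - 1*6)**2)**4 = ((5 - 6)**2)**4 = ((-1)**2)**4 = 1**4 = 1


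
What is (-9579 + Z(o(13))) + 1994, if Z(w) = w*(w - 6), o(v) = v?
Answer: -7494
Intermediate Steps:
Z(w) = w*(-6 + w)
(-9579 + Z(o(13))) + 1994 = (-9579 + 13*(-6 + 13)) + 1994 = (-9579 + 13*7) + 1994 = (-9579 + 91) + 1994 = -9488 + 1994 = -7494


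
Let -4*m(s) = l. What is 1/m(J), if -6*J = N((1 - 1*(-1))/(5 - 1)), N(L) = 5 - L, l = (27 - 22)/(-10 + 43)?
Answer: -132/5 ≈ -26.400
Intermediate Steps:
l = 5/33 ≈ 0.15152
J = -¾ (J = -(5 - (1 - 1*(-1))/(5 - 1))/6 = -(5 - (1 + 1)/4)/6 = -(5 - 2/4)/6 = -(5 - 1*½)/6 = -(5 - ½)/6 = -⅙*9/2 = -¾ ≈ -0.75000)
m(s) = -5/132 (m(s) = -¼*5/33 = -5/132)
1/m(J) = 1/(-5/132) = -132/5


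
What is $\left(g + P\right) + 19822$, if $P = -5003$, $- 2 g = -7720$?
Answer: $18679$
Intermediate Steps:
$g = 3860$ ($g = \left(- \frac{1}{2}\right) \left(-7720\right) = 3860$)
$\left(g + P\right) + 19822 = \left(3860 - 5003\right) + 19822 = -1143 + 19822 = 18679$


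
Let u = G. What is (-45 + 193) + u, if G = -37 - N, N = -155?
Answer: 266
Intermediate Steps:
G = 118 (G = -37 - 1*(-155) = -37 + 155 = 118)
u = 118
(-45 + 193) + u = (-45 + 193) + 118 = 148 + 118 = 266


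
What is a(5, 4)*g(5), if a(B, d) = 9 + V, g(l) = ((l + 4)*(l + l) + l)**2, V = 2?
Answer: 99275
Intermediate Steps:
g(l) = (l + 2*l*(4 + l))**2 (g(l) = ((4 + l)*(2*l) + l)**2 = (2*l*(4 + l) + l)**2 = (l + 2*l*(4 + l))**2)
a(B, d) = 11 (a(B, d) = 9 + 2 = 11)
a(5, 4)*g(5) = 11*(5**2*(9 + 2*5)**2) = 11*(25*(9 + 10)**2) = 11*(25*19**2) = 11*(25*361) = 11*9025 = 99275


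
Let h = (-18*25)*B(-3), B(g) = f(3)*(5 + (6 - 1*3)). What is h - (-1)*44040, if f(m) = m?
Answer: 33240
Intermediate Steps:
B(g) = 24 (B(g) = 3*(5 + (6 - 1*3)) = 3*(5 + (6 - 3)) = 3*(5 + 3) = 3*8 = 24)
h = -10800 (h = -18*25*24 = -450*24 = -10800)
h - (-1)*44040 = -10800 - (-1)*44040 = -10800 - 1*(-44040) = -10800 + 44040 = 33240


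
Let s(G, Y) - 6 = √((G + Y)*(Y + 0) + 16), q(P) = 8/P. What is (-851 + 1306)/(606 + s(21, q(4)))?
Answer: 139230/187241 - 455*√62/374482 ≈ 0.73402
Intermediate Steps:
s(G, Y) = 6 + √(16 + Y*(G + Y)) (s(G, Y) = 6 + √((G + Y)*(Y + 0) + 16) = 6 + √((G + Y)*Y + 16) = 6 + √(Y*(G + Y) + 16) = 6 + √(16 + Y*(G + Y)))
(-851 + 1306)/(606 + s(21, q(4))) = (-851 + 1306)/(606 + (6 + √(16 + (8/4)² + 21*(8/4)))) = 455/(606 + (6 + √(16 + (8*(¼))² + 21*(8*(¼))))) = 455/(606 + (6 + √(16 + 2² + 21*2))) = 455/(606 + (6 + √(16 + 4 + 42))) = 455/(606 + (6 + √62)) = 455/(612 + √62)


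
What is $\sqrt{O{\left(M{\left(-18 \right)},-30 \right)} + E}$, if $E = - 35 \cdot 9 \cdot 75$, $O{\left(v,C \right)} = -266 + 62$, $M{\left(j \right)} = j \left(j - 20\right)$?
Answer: $13 i \sqrt{141} \approx 154.37 i$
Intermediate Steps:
$M{\left(j \right)} = j \left(-20 + j\right)$
$O{\left(v,C \right)} = -204$
$E = -23625$ ($E = - 315 \cdot 75 = \left(-1\right) 23625 = -23625$)
$\sqrt{O{\left(M{\left(-18 \right)},-30 \right)} + E} = \sqrt{-204 - 23625} = \sqrt{-23829} = 13 i \sqrt{141}$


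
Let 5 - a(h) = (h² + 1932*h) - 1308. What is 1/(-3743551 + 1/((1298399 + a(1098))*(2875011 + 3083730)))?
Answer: -12079726599948/45221072592961935349 ≈ -2.6713e-7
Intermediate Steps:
a(h) = 1313 - h² - 1932*h (a(h) = 5 - ((h² + 1932*h) - 1308) = 5 - (-1308 + h² + 1932*h) = 5 + (1308 - h² - 1932*h) = 1313 - h² - 1932*h)
1/(-3743551 + 1/((1298399 + a(1098))*(2875011 + 3083730))) = 1/(-3743551 + 1/((1298399 + (1313 - 1*1098² - 1932*1098))*(2875011 + 3083730))) = 1/(-3743551 + 1/((1298399 + (1313 - 1*1205604 - 2121336))*5958741)) = 1/(-3743551 + 1/((1298399 + (1313 - 1205604 - 2121336))*5958741)) = 1/(-3743551 + 1/((1298399 - 3325627)*5958741)) = 1/(-3743551 + 1/(-2027228*5958741)) = 1/(-3743551 + 1/(-12079726599948)) = 1/(-3743551 - 1/12079726599948) = 1/(-45221072592961935349/12079726599948) = -12079726599948/45221072592961935349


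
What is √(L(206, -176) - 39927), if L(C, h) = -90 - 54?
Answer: 19*I*√111 ≈ 200.18*I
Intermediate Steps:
L(C, h) = -144
√(L(206, -176) - 39927) = √(-144 - 39927) = √(-40071) = 19*I*√111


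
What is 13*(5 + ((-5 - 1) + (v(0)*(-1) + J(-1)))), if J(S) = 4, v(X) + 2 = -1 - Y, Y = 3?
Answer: 117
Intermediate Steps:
v(X) = -6 (v(X) = -2 + (-1 - 1*3) = -2 + (-1 - 3) = -2 - 4 = -6)
13*(5 + ((-5 - 1) + (v(0)*(-1) + J(-1)))) = 13*(5 + ((-5 - 1) + (-6*(-1) + 4))) = 13*(5 + (-6 + (6 + 4))) = 13*(5 + (-6 + 10)) = 13*(5 + 4) = 13*9 = 117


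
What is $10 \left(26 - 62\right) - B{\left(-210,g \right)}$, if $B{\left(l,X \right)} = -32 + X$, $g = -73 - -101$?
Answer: $-356$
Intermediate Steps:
$g = 28$ ($g = -73 + 101 = 28$)
$10 \left(26 - 62\right) - B{\left(-210,g \right)} = 10 \left(26 - 62\right) - \left(-32 + 28\right) = 10 \left(-36\right) - -4 = -360 + 4 = -356$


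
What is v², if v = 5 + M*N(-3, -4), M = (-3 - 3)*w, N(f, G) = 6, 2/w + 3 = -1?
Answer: 529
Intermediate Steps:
w = -½ (w = 2/(-3 - 1) = 2/(-4) = 2*(-¼) = -½ ≈ -0.50000)
M = 3 (M = (-3 - 3)*(-½) = -6*(-½) = 3)
v = 23 (v = 5 + 3*6 = 5 + 18 = 23)
v² = 23² = 529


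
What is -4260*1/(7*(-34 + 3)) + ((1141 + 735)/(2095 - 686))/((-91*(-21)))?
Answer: 234099568/11924367 ≈ 19.632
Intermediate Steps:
-4260*1/(7*(-34 + 3)) + ((1141 + 735)/(2095 - 686))/((-91*(-21))) = -4260/(7*(-31)) + (1876/1409)/1911 = -4260/(-217) + (1876*(1/1409))*(1/1911) = -4260*(-1/217) + (1876/1409)*(1/1911) = 4260/217 + 268/384657 = 234099568/11924367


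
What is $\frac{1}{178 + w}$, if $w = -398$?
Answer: $- \frac{1}{220} \approx -0.0045455$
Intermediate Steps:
$\frac{1}{178 + w} = \frac{1}{178 - 398} = \frac{1}{-220} = - \frac{1}{220}$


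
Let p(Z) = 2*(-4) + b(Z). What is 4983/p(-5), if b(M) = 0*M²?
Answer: -4983/8 ≈ -622.88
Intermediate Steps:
b(M) = 0
p(Z) = -8 (p(Z) = 2*(-4) + 0 = -8 + 0 = -8)
4983/p(-5) = 4983/(-8) = 4983*(-⅛) = -4983/8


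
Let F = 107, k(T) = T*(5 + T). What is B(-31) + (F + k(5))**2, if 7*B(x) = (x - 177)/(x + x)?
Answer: 5348937/217 ≈ 24649.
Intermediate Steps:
B(x) = (-177 + x)/(14*x) (B(x) = ((x - 177)/(x + x))/7 = ((-177 + x)/((2*x)))/7 = ((-177 + x)*(1/(2*x)))/7 = ((-177 + x)/(2*x))/7 = (-177 + x)/(14*x))
B(-31) + (F + k(5))**2 = (1/14)*(-177 - 31)/(-31) + (107 + 5*(5 + 5))**2 = (1/14)*(-1/31)*(-208) + (107 + 5*10)**2 = 104/217 + (107 + 50)**2 = 104/217 + 157**2 = 104/217 + 24649 = 5348937/217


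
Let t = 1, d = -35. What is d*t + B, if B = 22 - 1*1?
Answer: -14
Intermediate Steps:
B = 21 (B = 22 - 1 = 21)
d*t + B = -35*1 + 21 = -35 + 21 = -14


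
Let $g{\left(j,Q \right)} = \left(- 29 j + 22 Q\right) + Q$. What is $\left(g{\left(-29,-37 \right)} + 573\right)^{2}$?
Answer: $316969$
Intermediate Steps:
$g{\left(j,Q \right)} = - 29 j + 23 Q$
$\left(g{\left(-29,-37 \right)} + 573\right)^{2} = \left(\left(\left(-29\right) \left(-29\right) + 23 \left(-37\right)\right) + 573\right)^{2} = \left(\left(841 - 851\right) + 573\right)^{2} = \left(-10 + 573\right)^{2} = 563^{2} = 316969$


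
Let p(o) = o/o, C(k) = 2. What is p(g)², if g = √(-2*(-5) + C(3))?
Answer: 1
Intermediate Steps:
g = 2*√3 (g = √(-2*(-5) + 2) = √(10 + 2) = √12 = 2*√3 ≈ 3.4641)
p(o) = 1
p(g)² = 1² = 1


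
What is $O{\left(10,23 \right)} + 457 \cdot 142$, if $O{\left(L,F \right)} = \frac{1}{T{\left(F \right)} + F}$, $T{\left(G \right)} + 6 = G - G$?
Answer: $\frac{1103199}{17} \approx 64894.0$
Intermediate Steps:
$T{\left(G \right)} = -6$ ($T{\left(G \right)} = -6 + \left(G - G\right) = -6 + 0 = -6$)
$O{\left(L,F \right)} = \frac{1}{-6 + F}$
$O{\left(10,23 \right)} + 457 \cdot 142 = \frac{1}{-6 + 23} + 457 \cdot 142 = \frac{1}{17} + 64894 = \frac{1103199}{17}$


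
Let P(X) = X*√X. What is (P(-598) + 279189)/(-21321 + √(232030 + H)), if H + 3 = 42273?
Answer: -(279189 - 598*I*√598)/(21321 - 10*√2743) ≈ -13.424 + 0.70315*I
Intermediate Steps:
H = 42270 (H = -3 + 42273 = 42270)
P(X) = X^(3/2)
(P(-598) + 279189)/(-21321 + √(232030 + H)) = ((-598)^(3/2) + 279189)/(-21321 + √(232030 + 42270)) = (-598*I*√598 + 279189)/(-21321 + √274300) = (279189 - 598*I*√598)/(-21321 + 10*√2743)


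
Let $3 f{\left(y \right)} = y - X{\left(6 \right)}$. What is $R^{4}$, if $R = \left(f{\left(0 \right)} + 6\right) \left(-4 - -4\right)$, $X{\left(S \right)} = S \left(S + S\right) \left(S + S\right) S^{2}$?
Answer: $0$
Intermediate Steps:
$X{\left(S \right)} = 4 S^{5}$ ($X{\left(S \right)} = S 2 S 2 S S^{2} = S 4 S^{2} S^{2} = 4 S^{3} S^{2} = 4 S^{5}$)
$f{\left(y \right)} = -10368 + \frac{y}{3}$ ($f{\left(y \right)} = \frac{y - 4 \cdot 6^{5}}{3} = \frac{y - 4 \cdot 7776}{3} = \frac{y - 31104}{3} = \frac{-31104 + y}{3} = -10368 + \frac{y}{3}$)
$R = 0$ ($R = \left(\left(-10368 + \frac{1}{3} \cdot 0\right) + 6\right) \left(-4 - -4\right) = \left(\left(-10368 + 0\right) + 6\right) \left(-4 + 4\right) = \left(-10368 + 6\right) 0 = \left(-10362\right) 0 = 0$)
$R^{4} = 0^{4} = 0$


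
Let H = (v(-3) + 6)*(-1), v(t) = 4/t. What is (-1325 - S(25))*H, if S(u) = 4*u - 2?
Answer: 19922/3 ≈ 6640.7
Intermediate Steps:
S(u) = -2 + 4*u
H = -14/3 (H = (4/(-3) + 6)*(-1) = (4*(-⅓) + 6)*(-1) = (-4/3 + 6)*(-1) = (14/3)*(-1) = -14/3 ≈ -4.6667)
(-1325 - S(25))*H = (-1325 - (-2 + 4*25))*(-14/3) = (-1325 - (-2 + 100))*(-14/3) = (-1325 - 1*98)*(-14/3) = (-1325 - 98)*(-14/3) = -1423*(-14/3) = 19922/3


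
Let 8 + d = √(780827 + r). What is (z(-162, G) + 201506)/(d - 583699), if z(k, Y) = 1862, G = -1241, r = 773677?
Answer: -39569108392/113570769115 - 406736*√388626/340712307345 ≈ -0.34915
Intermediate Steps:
d = -8 + 2*√388626 (d = -8 + √(780827 + 773677) = -8 + √1554504 = -8 + 2*√388626 ≈ 1238.8)
(z(-162, G) + 201506)/(d - 583699) = (1862 + 201506)/((-8 + 2*√388626) - 583699) = 203368/(-583707 + 2*√388626)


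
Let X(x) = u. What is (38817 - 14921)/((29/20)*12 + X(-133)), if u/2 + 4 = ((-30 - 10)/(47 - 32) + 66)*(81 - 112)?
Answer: -358440/58759 ≈ -6.1002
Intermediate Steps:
u = -11804/3 (u = -8 + 2*(((-30 - 10)/(47 - 32) + 66)*(81 - 112)) = -8 + 2*((-40/15 + 66)*(-31)) = -8 + 2*((-40*1/15 + 66)*(-31)) = -8 + 2*((-8/3 + 66)*(-31)) = -8 + 2*((190/3)*(-31)) = -8 + 2*(-5890/3) = -8 - 11780/3 = -11804/3 ≈ -3934.7)
X(x) = -11804/3
(38817 - 14921)/((29/20)*12 + X(-133)) = (38817 - 14921)/((29/20)*12 - 11804/3) = 23896/((29*(1/20))*12 - 11804/3) = 23896/((29/20)*12 - 11804/3) = 23896/(87/5 - 11804/3) = 23896/(-58759/15) = 23896*(-15/58759) = -358440/58759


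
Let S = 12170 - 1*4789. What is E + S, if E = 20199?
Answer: 27580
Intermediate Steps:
S = 7381 (S = 12170 - 4789 = 7381)
E + S = 20199 + 7381 = 27580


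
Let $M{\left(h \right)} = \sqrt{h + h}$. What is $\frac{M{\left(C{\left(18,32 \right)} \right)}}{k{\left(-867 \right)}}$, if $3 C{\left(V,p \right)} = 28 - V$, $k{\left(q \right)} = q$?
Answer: $- \frac{2 \sqrt{15}}{2601} \approx -0.0029781$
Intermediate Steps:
$C{\left(V,p \right)} = \frac{28}{3} - \frac{V}{3}$ ($C{\left(V,p \right)} = \frac{28 - V}{3} = \frac{28}{3} - \frac{V}{3}$)
$M{\left(h \right)} = \sqrt{2} \sqrt{h}$ ($M{\left(h \right)} = \sqrt{2 h} = \sqrt{2} \sqrt{h}$)
$\frac{M{\left(C{\left(18,32 \right)} \right)}}{k{\left(-867 \right)}} = \frac{\sqrt{2} \sqrt{\frac{28}{3} - 6}}{-867} = \sqrt{2} \sqrt{\frac{28}{3} - 6} \left(- \frac{1}{867}\right) = \sqrt{2} \sqrt{\frac{10}{3}} \left(- \frac{1}{867}\right) = \sqrt{2} \frac{\sqrt{30}}{3} \left(- \frac{1}{867}\right) = \frac{2 \sqrt{15}}{3} \left(- \frac{1}{867}\right) = - \frac{2 \sqrt{15}}{2601}$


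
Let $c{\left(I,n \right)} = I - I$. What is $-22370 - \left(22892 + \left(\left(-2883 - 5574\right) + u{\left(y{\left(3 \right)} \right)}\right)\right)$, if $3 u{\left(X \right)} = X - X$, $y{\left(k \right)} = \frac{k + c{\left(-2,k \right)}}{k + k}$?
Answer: $-36805$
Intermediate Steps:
$c{\left(I,n \right)} = 0$
$y{\left(k \right)} = \frac{1}{2}$ ($y{\left(k \right)} = \frac{k + 0}{k + k} = \frac{k}{2 k} = k \frac{1}{2 k} = \frac{1}{2}$)
$u{\left(X \right)} = 0$ ($u{\left(X \right)} = \frac{X - X}{3} = \frac{1}{3} \cdot 0 = 0$)
$-22370 - \left(22892 + \left(\left(-2883 - 5574\right) + u{\left(y{\left(3 \right)} \right)}\right)\right) = -22370 - \left(22892 + \left(\left(-2883 - 5574\right) + 0\right)\right) = -22370 - \left(22892 + \left(-8457 + 0\right)\right) = -22370 - \left(22892 - 8457\right) = -22370 - 14435 = -36805$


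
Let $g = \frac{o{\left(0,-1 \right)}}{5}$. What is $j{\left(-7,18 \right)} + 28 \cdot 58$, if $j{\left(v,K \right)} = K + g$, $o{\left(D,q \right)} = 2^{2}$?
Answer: $\frac{8214}{5} \approx 1642.8$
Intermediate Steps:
$o{\left(D,q \right)} = 4$
$g = \frac{4}{5} \approx 0.8$
$j{\left(v,K \right)} = \frac{4}{5} + K$ ($j{\left(v,K \right)} = K + \frac{4}{5} = \frac{4}{5} + K$)
$j{\left(-7,18 \right)} + 28 \cdot 58 = \left(\frac{4}{5} + 18\right) + 28 \cdot 58 = \frac{94}{5} + 1624 = \frac{8214}{5}$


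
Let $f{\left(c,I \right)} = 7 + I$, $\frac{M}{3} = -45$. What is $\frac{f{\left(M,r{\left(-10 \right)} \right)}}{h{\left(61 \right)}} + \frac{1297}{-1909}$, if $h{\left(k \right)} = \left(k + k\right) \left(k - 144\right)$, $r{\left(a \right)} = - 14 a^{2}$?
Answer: $- \frac{126195}{232898} \approx -0.54185$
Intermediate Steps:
$M = -135$ ($M = 3 \left(-45\right) = -135$)
$h{\left(k \right)} = 2 k \left(-144 + k\right)$
$\frac{f{\left(M,r{\left(-10 \right)} \right)}}{h{\left(61 \right)}} + \frac{1297}{-1909} = \frac{7 - 14 \left(-10\right)^{2}}{2 \cdot 61 \left(-144 + 61\right)} + \frac{1297}{-1909} = \frac{7 - 1400}{2 \cdot 61 \left(-83\right)} + 1297 \left(- \frac{1}{1909}\right) = \frac{7 - 1400}{-10126} - \frac{1297}{1909} = \left(-1393\right) \left(- \frac{1}{10126}\right) - \frac{1297}{1909} = \frac{1393}{10126} - \frac{1297}{1909} = - \frac{126195}{232898}$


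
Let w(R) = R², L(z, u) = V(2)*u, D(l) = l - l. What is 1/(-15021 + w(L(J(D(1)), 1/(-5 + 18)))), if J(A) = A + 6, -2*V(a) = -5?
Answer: -676/10154171 ≈ -6.6574e-5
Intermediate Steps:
D(l) = 0
V(a) = 5/2 (V(a) = -½*(-5) = 5/2)
J(A) = 6 + A
L(z, u) = 5*u/2
1/(-15021 + w(L(J(D(1)), 1/(-5 + 18)))) = 1/(-15021 + (5/(2*(-5 + 18)))²) = 1/(-15021 + ((5/2)/13)²) = 1/(-15021 + ((5/2)*(1/13))²) = 1/(-15021 + (5/26)²) = 1/(-15021 + 25/676) = 1/(-10154171/676) = -676/10154171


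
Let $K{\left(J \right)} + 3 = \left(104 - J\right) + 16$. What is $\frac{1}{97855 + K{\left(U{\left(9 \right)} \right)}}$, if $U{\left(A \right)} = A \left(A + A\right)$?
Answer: $\frac{1}{97810} \approx 1.0224 \cdot 10^{-5}$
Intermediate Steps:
$U{\left(A \right)} = 2 A^{2}$ ($U{\left(A \right)} = A 2 A = 2 A^{2}$)
$K{\left(J \right)} = 117 - J$ ($K{\left(J \right)} = -3 + \left(\left(104 - J\right) + 16\right) = -3 - \left(-120 + J\right) = 117 - J$)
$\frac{1}{97855 + K{\left(U{\left(9 \right)} \right)}} = \frac{1}{97855 + \left(117 - 2 \cdot 9^{2}\right)} = \frac{1}{97855 + \left(117 - 2 \cdot 81\right)} = \frac{1}{97855 + \left(117 - 162\right)} = \frac{1}{97855 - 45} = \frac{1}{97810}$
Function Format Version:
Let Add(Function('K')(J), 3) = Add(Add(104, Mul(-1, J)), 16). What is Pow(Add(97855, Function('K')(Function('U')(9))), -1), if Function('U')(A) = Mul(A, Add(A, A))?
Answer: Rational(1, 97810) ≈ 1.0224e-5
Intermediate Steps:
Function('U')(A) = Mul(2, Pow(A, 2)) (Function('U')(A) = Mul(A, Mul(2, A)) = Mul(2, Pow(A, 2)))
Function('K')(J) = Add(117, Mul(-1, J)) (Function('K')(J) = Add(-3, Add(Add(104, Mul(-1, J)), 16)) = Add(-3, Add(120, Mul(-1, J))) = Add(117, Mul(-1, J)))
Pow(Add(97855, Function('K')(Function('U')(9))), -1) = Pow(Add(97855, Add(117, Mul(-1, Mul(2, Pow(9, 2))))), -1) = Pow(Add(97855, Add(117, Mul(-1, Mul(2, 81)))), -1) = Pow(Add(97855, Add(117, Mul(-1, 162))), -1) = Pow(Add(97855, Add(117, -162)), -1) = Pow(Add(97855, -45), -1) = Pow(97810, -1) = Rational(1, 97810)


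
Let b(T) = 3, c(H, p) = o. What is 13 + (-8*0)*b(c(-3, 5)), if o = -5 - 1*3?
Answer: 13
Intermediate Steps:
o = -8 (o = -5 - 3 = -8)
c(H, p) = -8
13 + (-8*0)*b(c(-3, 5)) = 13 - 8*0*3 = 13 + 0*3 = 13 + 0 = 13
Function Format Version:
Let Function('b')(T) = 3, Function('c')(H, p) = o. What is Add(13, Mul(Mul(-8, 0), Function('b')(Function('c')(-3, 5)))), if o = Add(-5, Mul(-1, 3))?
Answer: 13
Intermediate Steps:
o = -8 (o = Add(-5, -3) = -8)
Function('c')(H, p) = -8
Add(13, Mul(Mul(-8, 0), Function('b')(Function('c')(-3, 5)))) = Add(13, Mul(Mul(-8, 0), 3)) = Add(13, Mul(0, 3)) = Add(13, 0) = 13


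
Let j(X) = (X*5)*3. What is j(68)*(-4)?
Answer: -4080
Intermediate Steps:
j(X) = 15*X (j(X) = (5*X)*3 = 15*X)
j(68)*(-4) = (15*68)*(-4) = 1020*(-4) = -4080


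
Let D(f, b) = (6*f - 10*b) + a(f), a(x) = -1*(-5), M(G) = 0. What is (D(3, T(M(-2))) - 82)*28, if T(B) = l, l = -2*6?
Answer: 1708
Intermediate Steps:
a(x) = 5
l = -12
T(B) = -12
D(f, b) = 5 - 10*b + 6*f (D(f, b) = (6*f - 10*b) + 5 = (-10*b + 6*f) + 5 = 5 - 10*b + 6*f)
(D(3, T(M(-2))) - 82)*28 = ((5 - 10*(-12) + 6*3) - 82)*28 = ((5 + 120 + 18) - 82)*28 = (143 - 82)*28 = 61*28 = 1708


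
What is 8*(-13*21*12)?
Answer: -26208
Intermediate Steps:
8*(-13*21*12) = 8*(-273*12) = 8*(-3276) = -26208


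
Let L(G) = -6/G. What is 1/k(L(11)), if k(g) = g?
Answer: -11/6 ≈ -1.8333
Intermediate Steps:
1/k(L(11)) = 1/(-6/11) = -11/6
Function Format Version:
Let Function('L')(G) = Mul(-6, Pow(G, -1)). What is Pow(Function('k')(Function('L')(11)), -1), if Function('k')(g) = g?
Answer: Rational(-11, 6) ≈ -1.8333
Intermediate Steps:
Pow(Function('k')(Function('L')(11)), -1) = Pow(Mul(-6, Pow(11, -1)), -1) = Pow(Mul(-6, Rational(1, 11)), -1) = Pow(Rational(-6, 11), -1) = Rational(-11, 6)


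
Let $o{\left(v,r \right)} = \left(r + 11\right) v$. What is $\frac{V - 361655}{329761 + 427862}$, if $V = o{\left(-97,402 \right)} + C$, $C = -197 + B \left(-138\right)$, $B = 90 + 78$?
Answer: $- \frac{141699}{252541} \approx -0.56109$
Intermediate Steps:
$B = 168$
$o{\left(v,r \right)} = v \left(11 + r\right)$ ($o{\left(v,r \right)} = \left(11 + r\right) v = v \left(11 + r\right)$)
$C = -23381$ ($C = -197 + 168 \left(-138\right) = -197 - 23184 = -23381$)
$V = -63442$ ($V = - 97 \left(11 + 402\right) - 23381 = \left(-97\right) 413 - 23381 = -40061 - 23381 = -63442$)
$\frac{V - 361655}{329761 + 427862} = \frac{-63442 - 361655}{329761 + 427862} = - \frac{425097}{757623} = \left(-425097\right) \frac{1}{757623} = - \frac{141699}{252541}$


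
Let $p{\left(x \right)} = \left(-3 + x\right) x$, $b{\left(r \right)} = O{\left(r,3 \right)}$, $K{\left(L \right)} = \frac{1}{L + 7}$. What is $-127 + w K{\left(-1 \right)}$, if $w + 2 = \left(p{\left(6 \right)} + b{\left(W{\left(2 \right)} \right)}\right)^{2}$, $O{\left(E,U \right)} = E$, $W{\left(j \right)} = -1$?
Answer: $- \frac{475}{6} \approx -79.167$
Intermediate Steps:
$K{\left(L \right)} = \frac{1}{7 + L}$
$b{\left(r \right)} = r$
$p{\left(x \right)} = x \left(-3 + x\right)$
$w = 287$ ($w = -2 + \left(6 \left(-3 + 6\right) - 1\right)^{2} = -2 + \left(6 \cdot 3 - 1\right)^{2} = -2 + \left(18 - 1\right)^{2} = -2 + 17^{2} = -2 + 289 = 287$)
$-127 + w K{\left(-1 \right)} = -127 + \frac{287}{7 - 1} = -127 + \frac{287}{6} = - \frac{475}{6}$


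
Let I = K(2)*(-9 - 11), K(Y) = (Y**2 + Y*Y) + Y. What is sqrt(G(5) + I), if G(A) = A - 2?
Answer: I*sqrt(197) ≈ 14.036*I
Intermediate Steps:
K(Y) = Y + 2*Y**2 (K(Y) = (Y**2 + Y**2) + Y = 2*Y**2 + Y = Y + 2*Y**2)
I = -200 (I = (2*(1 + 2*2))*(-9 - 11) = (2*(1 + 4))*(-20) = (2*5)*(-20) = 10*(-20) = -200)
G(A) = -2 + A
sqrt(G(5) + I) = sqrt((-2 + 5) - 200) = sqrt(3 - 200) = sqrt(-197) = I*sqrt(197)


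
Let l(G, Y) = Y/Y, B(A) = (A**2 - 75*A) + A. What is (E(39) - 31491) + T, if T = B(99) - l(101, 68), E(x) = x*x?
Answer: -27496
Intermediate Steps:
B(A) = A**2 - 74*A
l(G, Y) = 1
E(x) = x**2
T = 2474 (T = 99*(-74 + 99) - 1*1 = 99*25 - 1 = 2475 - 1 = 2474)
(E(39) - 31491) + T = (39**2 - 31491) + 2474 = (1521 - 31491) + 2474 = -29970 + 2474 = -27496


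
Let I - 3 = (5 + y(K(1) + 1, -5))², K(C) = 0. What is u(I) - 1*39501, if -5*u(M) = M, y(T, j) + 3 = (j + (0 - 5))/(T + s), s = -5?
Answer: -790113/20 ≈ -39506.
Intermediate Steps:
y(T, j) = -3 + (-5 + j)/(-5 + T) (y(T, j) = -3 + (j + (0 - 5))/(T - 5) = -3 + (j - 5)/(-5 + T) = -3 + (-5 + j)/(-5 + T))
I = 93/4 (I = 3 + (5 + (10 - 5 - 3*(0 + 1))/(-5 + (0 + 1)))² = 3 + (5 + (10 - 5 - 3*1)/(-5 + 1))² = 3 + (5 + (10 - 5 - 3)/(-4))² = 3 + (5 - ¼*2)² = 3 + (5 - ½)² = 3 + (9/2)² = 3 + 81/4 = 93/4 ≈ 23.250)
u(M) = -M/5
u(I) - 1*39501 = -⅕*93/4 - 1*39501 = -93/20 - 39501 = -790113/20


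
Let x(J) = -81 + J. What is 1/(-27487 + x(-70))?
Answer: -1/27638 ≈ -3.6182e-5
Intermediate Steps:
1/(-27487 + x(-70)) = 1/(-27487 + (-81 - 70)) = 1/(-27487 - 151) = 1/(-27638) = -1/27638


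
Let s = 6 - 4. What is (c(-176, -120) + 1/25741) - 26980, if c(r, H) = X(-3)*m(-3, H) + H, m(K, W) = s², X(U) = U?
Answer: -697889991/25741 ≈ -27112.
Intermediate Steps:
s = 2
m(K, W) = 4 (m(K, W) = 2² = 4)
c(r, H) = -12 + H (c(r, H) = -3*4 + H = -12 + H)
(c(-176, -120) + 1/25741) - 26980 = ((-12 - 120) + 1/25741) - 26980 = (-132 + 1/25741) - 26980 = -3397811/25741 - 26980 = -697889991/25741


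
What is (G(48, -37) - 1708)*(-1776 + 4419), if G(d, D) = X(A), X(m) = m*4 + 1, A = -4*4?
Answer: -4680753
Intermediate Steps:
A = -16
X(m) = 1 + 4*m (X(m) = 4*m + 1 = 1 + 4*m)
G(d, D) = -63 (G(d, D) = 1 + 4*(-16) = 1 - 64 = -63)
(G(48, -37) - 1708)*(-1776 + 4419) = (-63 - 1708)*(-1776 + 4419) = -1771*2643 = -4680753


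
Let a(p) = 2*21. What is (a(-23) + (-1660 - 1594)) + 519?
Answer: -2693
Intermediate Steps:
a(p) = 42
(a(-23) + (-1660 - 1594)) + 519 = (42 + (-1660 - 1594)) + 519 = (42 - 3254) + 519 = -3212 + 519 = -2693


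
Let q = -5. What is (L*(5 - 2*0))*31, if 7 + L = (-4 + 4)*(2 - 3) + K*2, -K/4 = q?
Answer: 5115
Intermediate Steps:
K = 20 (K = -4*(-5) = 20)
L = 33 (L = -7 + ((-4 + 4)*(2 - 3) + 20*2) = -7 + (0*(-1) + 40) = -7 + (0 + 40) = -7 + 40 = 33)
(L*(5 - 2*0))*31 = (33*(5 - 2*0))*31 = (33*(5 + 0))*31 = (33*5)*31 = 165*31 = 5115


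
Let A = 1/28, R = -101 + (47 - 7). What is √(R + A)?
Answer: I*√11949/14 ≈ 7.808*I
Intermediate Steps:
R = -61 (R = -101 + 40 = -61)
A = 1/28 ≈ 0.035714
√(R + A) = √(-61 + 1/28) = √(-1707/28) = I*√11949/14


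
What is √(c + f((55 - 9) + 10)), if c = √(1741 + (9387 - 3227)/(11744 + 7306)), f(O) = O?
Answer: √(203225400 + 1905*√6319306005)/1905 ≈ 9.8858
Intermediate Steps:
c = √6319306005/1905 (c = √(1741 + 6160/19050) = √(1741 + 6160*(1/19050)) = √(1741 + 616/1905) = √(3317221/1905) = √6319306005/1905 ≈ 41.729)
√(c + f((55 - 9) + 10)) = √(√6319306005/1905 + ((55 - 9) + 10)) = √(√6319306005/1905 + (46 + 10)) = √(√6319306005/1905 + 56) = √(56 + √6319306005/1905)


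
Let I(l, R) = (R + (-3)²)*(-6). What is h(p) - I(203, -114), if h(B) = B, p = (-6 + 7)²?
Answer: -629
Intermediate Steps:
I(l, R) = -54 - 6*R (I(l, R) = (R + 9)*(-6) = (9 + R)*(-6) = -54 - 6*R)
p = 1 (p = 1² = 1)
h(p) - I(203, -114) = 1 - (-54 - 6*(-114)) = 1 - (-54 + 684) = 1 - 1*630 = 1 - 630 = -629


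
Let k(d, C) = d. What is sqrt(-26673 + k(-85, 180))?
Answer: I*sqrt(26758) ≈ 163.58*I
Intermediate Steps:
sqrt(-26673 + k(-85, 180)) = sqrt(-26673 - 85) = sqrt(-26758) = I*sqrt(26758)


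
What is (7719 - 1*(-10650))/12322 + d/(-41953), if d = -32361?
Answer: 1169386899/516944866 ≈ 2.2621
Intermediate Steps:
(7719 - 1*(-10650))/12322 + d/(-41953) = (7719 - 1*(-10650))/12322 - 32361/(-41953) = (7719 + 10650)*(1/12322) - 32361*(-1/41953) = 18369*(1/12322) + 32361/41953 = 18369/12322 + 32361/41953 = 1169386899/516944866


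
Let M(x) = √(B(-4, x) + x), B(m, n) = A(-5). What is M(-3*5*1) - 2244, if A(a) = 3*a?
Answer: -2244 + I*√30 ≈ -2244.0 + 5.4772*I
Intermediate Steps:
B(m, n) = -15 (B(m, n) = 3*(-5) = -15)
M(x) = √(-15 + x)
M(-3*5*1) - 2244 = √(-15 - 3*5*1) - 2244 = √(-15 - 15*1) - 2244 = √(-15 - 15) - 2244 = √(-30) - 2244 = I*√30 - 2244 = -2244 + I*√30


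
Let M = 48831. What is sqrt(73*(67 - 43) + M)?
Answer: sqrt(50583) ≈ 224.91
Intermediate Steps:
sqrt(73*(67 - 43) + M) = sqrt(73*(67 - 43) + 48831) = sqrt(73*24 + 48831) = sqrt(1752 + 48831) = sqrt(50583)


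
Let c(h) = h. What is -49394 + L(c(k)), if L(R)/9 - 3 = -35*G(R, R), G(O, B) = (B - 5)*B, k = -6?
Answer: -70157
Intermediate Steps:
G(O, B) = B*(-5 + B) (G(O, B) = (-5 + B)*B = B*(-5 + B))
L(R) = 27 - 315*R*(-5 + R) (L(R) = 27 + 9*(-35*R*(-5 + R)) = 27 - 315*R*(-5 + R))
-49394 + L(c(k)) = -49394 + (27 - 315*(-6)*(-5 - 6)) = -49394 + (27 - 315*(-6)*(-11)) = -49394 + (27 - 20790) = -49394 - 20763 = -70157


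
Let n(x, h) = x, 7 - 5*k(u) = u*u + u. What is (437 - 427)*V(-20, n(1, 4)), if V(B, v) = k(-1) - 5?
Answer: -36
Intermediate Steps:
k(u) = 7/5 - u/5 - u²/5 (k(u) = 7/5 - (u*u + u)/5 = 7/5 - (u² + u)/5 = 7/5 - (u + u²)/5 = 7/5 + (-u/5 - u²/5) = 7/5 - u/5 - u²/5)
V(B, v) = -18/5 (V(B, v) = (7/5 - ⅕*(-1) - ⅕*(-1)²) - 5 = (7/5 + ⅕ - ⅕*1) - 5 = (7/5 + ⅕ - ⅕) - 5 = 7/5 - 5 = -18/5)
(437 - 427)*V(-20, n(1, 4)) = (437 - 427)*(-18/5) = 10*(-18/5) = -36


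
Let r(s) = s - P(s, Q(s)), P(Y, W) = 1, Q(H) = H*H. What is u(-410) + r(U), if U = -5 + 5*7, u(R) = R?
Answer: -381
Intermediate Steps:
Q(H) = H²
U = 30 (U = -5 + 35 = 30)
r(s) = -1 + s (r(s) = s - 1*1 = s - 1 = -1 + s)
u(-410) + r(U) = -410 + (-1 + 30) = -410 + 29 = -381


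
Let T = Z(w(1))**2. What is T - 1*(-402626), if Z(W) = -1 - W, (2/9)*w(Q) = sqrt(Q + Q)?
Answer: 805335/2 + 9*sqrt(2) ≈ 4.0268e+5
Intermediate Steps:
w(Q) = 9*sqrt(2)*sqrt(Q)/2 (w(Q) = 9*sqrt(Q + Q)/2 = 9*sqrt(2*Q)/2 = 9*(sqrt(2)*sqrt(Q))/2 = 9*sqrt(2)*sqrt(Q)/2)
T = (-1 - 9*sqrt(2)/2)**2 (T = (-1 - 9*sqrt(2)*sqrt(1)/2)**2 = (-1 - 9*sqrt(2)/2)**2 ≈ 54.228)
T - 1*(-402626) = (83/2 + 9*sqrt(2)) - 1*(-402626) = (83/2 + 9*sqrt(2)) + 402626 = 805335/2 + 9*sqrt(2)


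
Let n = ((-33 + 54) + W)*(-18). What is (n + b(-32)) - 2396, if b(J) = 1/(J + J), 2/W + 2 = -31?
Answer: -1952139/704 ≈ -2772.9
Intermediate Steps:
W = -2/33 (W = 2/(-2 - 31) = 2/(-33) = 2*(-1/33) = -2/33 ≈ -0.060606)
b(J) = 1/(2*J)
n = -4146/11 (n = ((-33 + 54) - 2/33)*(-18) = (21 - 2/33)*(-18) = (691/33)*(-18) = -4146/11 ≈ -376.91)
(n + b(-32)) - 2396 = (-4146/11 + (½)/(-32)) - 2396 = (-4146/11 + (½)*(-1/32)) - 2396 = (-4146/11 - 1/64) - 2396 = -265355/704 - 2396 = -1952139/704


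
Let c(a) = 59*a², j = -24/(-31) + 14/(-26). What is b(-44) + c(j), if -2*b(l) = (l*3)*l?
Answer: -471103261/162409 ≈ -2900.7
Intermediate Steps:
b(l) = -3*l²/2 (b(l) = -l*3*l/2 = -3*l*l/2 = -3*l²/2)
j = 95/403 (j = -24*(-1/31) + 14*(-1/26) = 24/31 - 7/13 = 95/403 ≈ 0.23573)
b(-44) + c(j) = -3/2*(-44)² + 59*(95/403)² = -3/2*1936 + 59*(9025/162409) = -2904 + 532475/162409 = -471103261/162409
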